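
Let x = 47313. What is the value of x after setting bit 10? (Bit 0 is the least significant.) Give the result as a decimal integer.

x = 1011100011010001
bit 10 is currently 0; set it via x | (1 << 10) = x | 1024
→ 1011110011010001 = 48337

48337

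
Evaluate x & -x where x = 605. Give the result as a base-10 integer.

1

x = 1001011101 = 605
-x (two's complement) = …0110100011
AND   = 0000000001 = 1
(x & -x isolates the lowest set bit of x.)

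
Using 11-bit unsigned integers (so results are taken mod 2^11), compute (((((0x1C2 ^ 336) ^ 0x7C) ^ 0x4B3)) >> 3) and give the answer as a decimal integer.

0x1C2 = 00111000010
336 = 00101010000
→ ^ → 00010010010 = 146
0x7C = 00001111100
→ ^ → 00011101110 = 238
0x4B3 = 10010110011
→ ^ → 10001011101 = 1117
→ >> 3 → 00010001011 = 139

139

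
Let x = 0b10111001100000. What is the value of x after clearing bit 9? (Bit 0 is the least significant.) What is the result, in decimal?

11360

x = 10111001100000
bit 9 is currently 1; clear it via x & ~(1 << 9) = x & ~512
→ 10110001100000 = 11360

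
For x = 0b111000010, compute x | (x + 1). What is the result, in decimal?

x = 111000010 = 450
x + 1 = 111000011
OR    = 111000011 = 451
(x | (x + 1) sets the lowest cleared bit.)

451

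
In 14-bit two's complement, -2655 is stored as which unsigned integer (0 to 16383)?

2655 in 14 bits: 00101001011111
Invert: 11010110100000
Add 1:  11010110100001 = 13729
(Check: 2^14 - 2655 = 16384 - 2655 = 13729.)

13729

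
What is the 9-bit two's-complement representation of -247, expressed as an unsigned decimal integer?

247 in 9 bits: 011110111
Invert: 100001000
Add 1:  100001001 = 265
(Check: 2^9 - 247 = 512 - 247 = 265.)

265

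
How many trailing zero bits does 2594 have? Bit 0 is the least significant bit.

2594 = 101000100010
Trailing zeros: 1, so the lowest set bit is bit 1 (value 2).

1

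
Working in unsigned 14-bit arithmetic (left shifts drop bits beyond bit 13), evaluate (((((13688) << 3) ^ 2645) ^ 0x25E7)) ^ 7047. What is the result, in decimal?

13688 = 11010101111000
→ << 3 (mod 2^14) → 10101111000000 = 11200
2645 = 00101001010101
→ ^ → 10000110010101 = 8597
0x25E7 = 10010111100111
→ ^ → 00010001110010 = 1138
7047 = 01101110000111
→ ^ → 01111111110101 = 8181

8181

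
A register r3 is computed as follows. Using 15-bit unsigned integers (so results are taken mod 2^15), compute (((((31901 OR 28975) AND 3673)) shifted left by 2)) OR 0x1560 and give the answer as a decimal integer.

13668

31901 = 111110010011101
28975 = 111000100101111
→ OR → 111110110111111 = 32191
3673 = 000111001011001
→ AND → 000110000011001 = 3097
→ shifted left by 2 (mod 2^15) → 011000001100100 = 12388
0x1560 = 001010101100000
→ OR → 011010101100100 = 13668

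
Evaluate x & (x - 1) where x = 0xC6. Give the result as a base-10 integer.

x = 11000110 = 198
x - 1 = 11000101
AND   = 11000100 = 196
(x & (x - 1) clears the lowest set bit of x.)

196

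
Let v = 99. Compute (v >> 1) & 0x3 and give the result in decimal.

1

v = 001100011
Shift right by 1: 00110001
Mask low 2 bits: 01 = 1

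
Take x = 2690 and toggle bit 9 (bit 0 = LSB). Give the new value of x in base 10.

2178

x = 00101010000010
bit 9 is currently 1; toggle it via x ^ (1 << 9) = x ^ 512
→ 00100010000010 = 2178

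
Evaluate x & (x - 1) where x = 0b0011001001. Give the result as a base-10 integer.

200

x = 11001001 = 201
x - 1 = 11001000
AND   = 11001000 = 200
(x & (x - 1) clears the lowest set bit of x.)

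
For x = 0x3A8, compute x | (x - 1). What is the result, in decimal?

x = 1110101000 = 936
x - 1 = 1110100111
OR    = 1110101111 = 943
(x | (x - 1) sets all bits below the lowest set bit.)

943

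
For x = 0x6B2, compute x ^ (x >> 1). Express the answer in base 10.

x = 11010110010 = 1714
x>>1 = 01101011001
XOR  = 10111101011 = 1515
(x ^ (x >> 1) gives the standard binary-reflected Gray code of x.)

1515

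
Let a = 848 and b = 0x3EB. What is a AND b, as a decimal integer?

832

848 = 1101010000
0x3EB = 1111101011
AND → 1101000000 = 832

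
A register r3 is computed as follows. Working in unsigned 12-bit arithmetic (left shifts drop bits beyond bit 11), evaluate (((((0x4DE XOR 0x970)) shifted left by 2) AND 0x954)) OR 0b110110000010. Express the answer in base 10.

0x4DE = 010011011110
0x970 = 100101110000
→ XOR → 110110101110 = 3502
→ shifted left by 2 (mod 2^12) → 011010111000 = 1720
0x954 = 100101010100
→ AND → 000000010000 = 16
0b110110000010 = 110110000010
→ OR → 110110010010 = 3474

3474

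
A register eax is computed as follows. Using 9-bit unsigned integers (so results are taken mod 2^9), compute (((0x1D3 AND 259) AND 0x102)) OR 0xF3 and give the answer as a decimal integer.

499

0x1D3 = 111010011
259 = 100000011
→ AND → 100000011 = 259
0x102 = 100000010
→ AND → 100000010 = 258
0xF3 = 011110011
→ OR → 111110011 = 499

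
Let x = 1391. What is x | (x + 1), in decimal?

1407

x = 10101101111 = 1391
x + 1 = 10101110000
OR    = 10101111111 = 1407
(x | (x + 1) sets the lowest cleared bit.)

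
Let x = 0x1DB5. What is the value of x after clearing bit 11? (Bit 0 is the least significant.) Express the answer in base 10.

5557

x = 001110110110101
bit 11 is currently 1; clear it via x & ~(1 << 11) = x & ~2048
→ 001010110110101 = 5557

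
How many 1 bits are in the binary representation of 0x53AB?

9

0x53AB = 101001110101011
Count the 1s: 1 + 1 + 1 + 1 + 1 + 1 + 1 + 1 + 1 = 9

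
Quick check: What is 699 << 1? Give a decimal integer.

1398

699 = 01010111011
shift left by 1 → 10101110110 = 1398
(equivalently, 699 × 2^1 = 699 × 2)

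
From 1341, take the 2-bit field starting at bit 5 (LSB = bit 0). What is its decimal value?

1

v = 10100111101
Shift right by 5: 101001
Mask low 2 bits: 01 = 1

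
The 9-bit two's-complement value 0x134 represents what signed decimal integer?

pattern = 100110100 (MSB is 1 ⇒ negative)
Invert: 011001011, add 1 → 011001100 = 204, so the value is -204.
(Equivalently: 308 - 2^9 = 308 - 512 = -204.)

-204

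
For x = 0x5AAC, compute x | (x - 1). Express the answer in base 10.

23215

x = 101101010101100 = 23212
x - 1 = 101101010101011
OR    = 101101010101111 = 23215
(x | (x - 1) sets all bits below the lowest set bit.)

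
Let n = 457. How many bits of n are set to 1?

457 = 111001001
Count the 1s: 1 + 1 + 1 + 1 + 1 = 5

5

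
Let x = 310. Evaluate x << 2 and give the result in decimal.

310 = 00100110110
shift left by 2 → 10011011000 = 1240
(equivalently, 310 × 2^2 = 310 × 4)

1240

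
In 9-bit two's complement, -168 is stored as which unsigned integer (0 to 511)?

344

168 in 9 bits: 010101000
Invert: 101010111
Add 1:  101011000 = 344
(Check: 2^9 - 168 = 512 - 168 = 344.)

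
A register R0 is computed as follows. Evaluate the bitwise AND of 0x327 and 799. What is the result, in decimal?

775

0x327 = 1100100111
799 = 1100011111
AND → 1100000111 = 775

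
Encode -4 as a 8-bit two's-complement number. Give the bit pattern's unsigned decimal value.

252

4 in 8 bits: 00000100
Invert: 11111011
Add 1:  11111100 = 252
(Check: 2^8 - 4 = 256 - 4 = 252.)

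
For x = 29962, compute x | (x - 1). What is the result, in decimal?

x = 111010100001010 = 29962
x - 1 = 111010100001001
OR    = 111010100001011 = 29963
(x | (x - 1) sets all bits below the lowest set bit.)

29963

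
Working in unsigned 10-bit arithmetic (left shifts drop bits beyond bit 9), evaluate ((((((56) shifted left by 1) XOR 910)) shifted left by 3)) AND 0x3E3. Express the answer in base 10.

56 = 0000111000
→ shifted left by 1 (mod 2^10) → 0001110000 = 112
910 = 1110001110
→ XOR → 1111111110 = 1022
→ shifted left by 3 (mod 2^10) → 1111110000 = 1008
0x3E3 = 1111100011
→ AND → 1111100000 = 992

992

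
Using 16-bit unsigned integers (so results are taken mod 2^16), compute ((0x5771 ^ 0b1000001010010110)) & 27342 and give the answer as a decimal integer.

16582

0x5771 = 0101011101110001
0b1000001010010110 = 1000001010010110
→ ^ → 1101010111100111 = 54759
27342 = 0110101011001110
→ & → 0100000011000110 = 16582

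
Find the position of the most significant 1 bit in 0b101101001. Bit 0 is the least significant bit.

8

0b101101001 = 101101001
The topmost 1 is at position 8 (since 2^8 = 256 ≤ 361 < 512).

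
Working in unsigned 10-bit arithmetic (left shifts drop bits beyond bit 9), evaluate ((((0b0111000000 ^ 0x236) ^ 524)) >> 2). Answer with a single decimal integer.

126

0b0111000000 = 0111000000
0x236 = 1000110110
→ ^ → 1111110110 = 1014
524 = 1000001100
→ ^ → 0111111010 = 506
→ >> 2 → 0001111110 = 126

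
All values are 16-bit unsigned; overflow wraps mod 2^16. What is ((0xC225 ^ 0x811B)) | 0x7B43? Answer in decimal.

31615

0xC225 = 1100001000100101
0x811B = 1000000100011011
→ ^ → 0100001100111110 = 17214
0x7B43 = 0111101101000011
→ | → 0111101101111111 = 31615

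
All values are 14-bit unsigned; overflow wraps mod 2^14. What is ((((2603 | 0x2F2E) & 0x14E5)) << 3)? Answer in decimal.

8488

2603 = 00101000101011
0x2F2E = 10111100101110
→ | → 10111100101111 = 12079
0x14E5 = 01010011100101
→ & → 00010000100101 = 1061
→ << 3 (mod 2^14) → 10000100101000 = 8488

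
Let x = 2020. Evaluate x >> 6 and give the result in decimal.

2020 = 11111100100
shift right by 6 → 00000011111 = 31
(equivalently, floor(2020 / 64))

31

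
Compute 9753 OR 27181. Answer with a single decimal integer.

9753 = 010011000011001
27181 = 110101000101101
 OR → 110111000111101 = 28221

28221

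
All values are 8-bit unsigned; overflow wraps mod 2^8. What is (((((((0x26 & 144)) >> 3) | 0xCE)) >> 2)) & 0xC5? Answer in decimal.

1

0x26 = 00100110
144 = 10010000
→ & → 00000000 = 0
→ >> 3 → 00000000 = 0
0xCE = 11001110
→ | → 11001110 = 206
→ >> 2 → 00110011 = 51
0xC5 = 11000101
→ & → 00000001 = 1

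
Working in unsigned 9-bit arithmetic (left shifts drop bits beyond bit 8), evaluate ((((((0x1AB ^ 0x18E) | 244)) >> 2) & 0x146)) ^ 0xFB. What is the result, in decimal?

255

0x1AB = 110101011
0x18E = 110001110
→ ^ → 000100101 = 37
244 = 011110100
→ | → 011110101 = 245
→ >> 2 → 000111101 = 61
0x146 = 101000110
→ & → 000000100 = 4
0xFB = 011111011
→ ^ → 011111111 = 255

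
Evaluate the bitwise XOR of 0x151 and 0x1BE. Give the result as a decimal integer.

0x151 = 101010001
0x1BE = 110111110
XOR → 011101111 = 239

239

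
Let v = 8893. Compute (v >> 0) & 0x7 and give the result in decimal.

v = 10001010111101
Shift right by 0: 10001010111101
Mask low 3 bits: 101 = 5

5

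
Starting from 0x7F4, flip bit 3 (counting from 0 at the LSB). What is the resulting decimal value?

2044

x = 011111110100
bit 3 is currently 0; toggle it via x ^ (1 << 3) = x ^ 8
→ 011111111100 = 2044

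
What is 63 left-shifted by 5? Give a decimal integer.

63 = 00000111111
shift left by 5 → 11111100000 = 2016
(equivalently, 63 × 2^5 = 63 × 32)

2016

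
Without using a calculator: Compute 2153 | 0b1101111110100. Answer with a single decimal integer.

7165

2153 = 0100001101001
b = 1101111110100
 OR → 1101111111101 = 7165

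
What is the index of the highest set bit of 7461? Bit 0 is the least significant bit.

12

7461 = 1110100100101
The topmost 1 is at position 12 (since 2^12 = 4096 ≤ 7461 < 8192).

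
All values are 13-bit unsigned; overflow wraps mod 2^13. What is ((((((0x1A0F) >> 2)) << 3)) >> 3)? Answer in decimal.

0x1A0F = 1101000001111
→ >> 2 → 0011010000011 = 1667
→ << 3 (mod 2^13) → 1010000011000 = 5144
→ >> 3 → 0001010000011 = 643

643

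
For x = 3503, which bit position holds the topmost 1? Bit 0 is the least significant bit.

3503 = 110110101111
The topmost 1 is at position 11 (since 2^11 = 2048 ≤ 3503 < 4096).

11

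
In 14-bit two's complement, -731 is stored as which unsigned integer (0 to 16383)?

731 in 14 bits: 00001011011011
Invert: 11110100100100
Add 1:  11110100100101 = 15653
(Check: 2^14 - 731 = 16384 - 731 = 15653.)

15653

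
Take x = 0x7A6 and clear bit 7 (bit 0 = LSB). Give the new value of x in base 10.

x = 0011110100110
bit 7 is currently 1; clear it via x & ~(1 << 7) = x & ~128
→ 0011100100110 = 1830

1830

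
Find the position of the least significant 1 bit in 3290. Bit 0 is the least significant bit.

3290 = 110011011010
Trailing zeros: 1, so the lowest set bit is bit 1 (value 2).

1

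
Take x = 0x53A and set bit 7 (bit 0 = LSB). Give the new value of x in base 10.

x = 10100111010
bit 7 is currently 0; set it via x | (1 << 7) = x | 128
→ 10110111010 = 1466

1466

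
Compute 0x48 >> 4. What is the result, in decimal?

4

0x48 = 1001000
shift right by 4 → 0000100 = 4
(equivalently, floor(72 / 16))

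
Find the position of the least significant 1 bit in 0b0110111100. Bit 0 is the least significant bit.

0b0110111100 = 110111100
Trailing zeros: 2, so the lowest set bit is bit 2 (value 4).

2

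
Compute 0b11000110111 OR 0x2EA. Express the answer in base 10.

1791

a = 11000110111
0x2EA = 01011101010
 OR → 11011111111 = 1791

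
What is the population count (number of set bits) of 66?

66 = 1000010
Count the 1s: 1 + 1 = 2

2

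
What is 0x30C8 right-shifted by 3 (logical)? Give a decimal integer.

1561

0x30C8 = 11000011001000
shift right by 3 → 00011000011001 = 1561
(equivalently, floor(12488 / 8))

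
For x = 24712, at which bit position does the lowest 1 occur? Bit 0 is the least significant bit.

3

24712 = 110000010001000
Trailing zeros: 3, so the lowest set bit is bit 3 (value 8).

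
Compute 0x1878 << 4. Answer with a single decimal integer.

0x1878 = 00001100001111000
shift left by 4 → 11000011110000000 = 100224
(equivalently, 6264 × 2^4 = 6264 × 16)

100224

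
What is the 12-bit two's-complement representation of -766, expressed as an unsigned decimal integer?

766 in 12 bits: 001011111110
Invert: 110100000001
Add 1:  110100000010 = 3330
(Check: 2^12 - 766 = 4096 - 766 = 3330.)

3330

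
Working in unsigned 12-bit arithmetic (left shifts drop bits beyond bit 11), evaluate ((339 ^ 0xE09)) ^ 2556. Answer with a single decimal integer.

339 = 000101010011
0xE09 = 111000001001
→ ^ → 111101011010 = 3930
2556 = 100111111100
→ ^ → 011010100110 = 1702

1702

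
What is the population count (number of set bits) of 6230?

6

6230 = 1100001010110
Count the 1s: 1 + 1 + 1 + 1 + 1 + 1 = 6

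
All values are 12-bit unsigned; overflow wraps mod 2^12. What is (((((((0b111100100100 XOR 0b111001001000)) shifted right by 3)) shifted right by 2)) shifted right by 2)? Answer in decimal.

0b111100100100 = 111100100100
0b111001001000 = 111001001000
→ XOR → 000101101100 = 364
→ shifted right by 3 → 000000101101 = 45
→ shifted right by 2 → 000000001011 = 11
→ shifted right by 2 → 000000000010 = 2

2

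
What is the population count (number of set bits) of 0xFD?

7

0xFD = 11111101
Count the 1s: 1 + 1 + 1 + 1 + 1 + 1 + 1 = 7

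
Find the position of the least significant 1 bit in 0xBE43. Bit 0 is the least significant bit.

0

0xBE43 = 1011111001000011
Trailing zeros: 0, so the lowest set bit is bit 0 (value 1).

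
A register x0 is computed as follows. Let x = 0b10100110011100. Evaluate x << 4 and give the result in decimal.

x = 000010100110011100
shift left by 4 → 101001100111000000 = 170432
(equivalently, 10652 × 2^4 = 10652 × 16)

170432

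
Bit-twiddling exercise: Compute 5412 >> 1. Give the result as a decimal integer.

5412 = 1010100100100
shift right by 1 → 0101010010010 = 2706
(equivalently, floor(5412 / 2))

2706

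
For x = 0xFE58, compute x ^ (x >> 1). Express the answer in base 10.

33140

x = 1111111001011000 = 65112
x>>1 = 0111111100101100
XOR  = 1000000101110100 = 33140
(x ^ (x >> 1) gives the standard binary-reflected Gray code of x.)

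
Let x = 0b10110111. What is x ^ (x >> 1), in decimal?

236

x = 10110111 = 183
x>>1 = 01011011
XOR  = 11101100 = 236
(x ^ (x >> 1) gives the standard binary-reflected Gray code of x.)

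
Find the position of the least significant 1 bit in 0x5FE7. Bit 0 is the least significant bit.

0x5FE7 = 101111111100111
Trailing zeros: 0, so the lowest set bit is bit 0 (value 1).

0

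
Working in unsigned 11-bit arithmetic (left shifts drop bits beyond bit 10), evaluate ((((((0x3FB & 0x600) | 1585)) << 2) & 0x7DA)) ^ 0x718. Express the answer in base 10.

0x3FB = 01111111011
0x600 = 11000000000
→ & → 01000000000 = 512
1585 = 11000110001
→ | → 11000110001 = 1585
→ << 2 (mod 2^11) → 00011000100 = 196
0x7DA = 11111011010
→ & → 00011000000 = 192
0x718 = 11100011000
→ ^ → 11111011000 = 2008

2008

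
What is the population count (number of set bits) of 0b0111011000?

n = 111011000
Count the 1s: 1 + 1 + 1 + 1 + 1 = 5

5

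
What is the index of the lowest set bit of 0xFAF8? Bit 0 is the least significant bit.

0xFAF8 = 1111101011111000
Trailing zeros: 3, so the lowest set bit is bit 3 (value 8).

3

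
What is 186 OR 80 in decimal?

186 = 10111010
80 = 01010000
 OR → 11111010 = 250

250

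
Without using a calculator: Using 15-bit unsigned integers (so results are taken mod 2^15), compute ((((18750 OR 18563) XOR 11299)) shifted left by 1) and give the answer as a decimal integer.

19256

18750 = 100100100111110
18563 = 100100010000011
→ OR → 100100110111111 = 18879
11299 = 010110000100011
→ XOR → 110010110011100 = 26012
→ shifted left by 1 (mod 2^15) → 100101100111000 = 19256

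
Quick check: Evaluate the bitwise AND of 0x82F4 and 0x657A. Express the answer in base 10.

112

0x82F4 = 1000001011110100
0x657A = 0110010101111010
AND → 0000000001110000 = 112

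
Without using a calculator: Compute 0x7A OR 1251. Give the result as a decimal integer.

1275

0x7A = 00001111010
1251 = 10011100011
 OR → 10011111011 = 1275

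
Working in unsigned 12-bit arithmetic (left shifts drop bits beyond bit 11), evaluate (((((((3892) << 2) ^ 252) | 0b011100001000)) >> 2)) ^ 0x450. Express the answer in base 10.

1947

3892 = 111100110100
→ << 2 (mod 2^12) → 110011010000 = 3280
252 = 000011111100
→ ^ → 110000101100 = 3116
0b011100001000 = 011100001000
→ | → 111100101100 = 3884
→ >> 2 → 001111001011 = 971
0x450 = 010001010000
→ ^ → 011110011011 = 1947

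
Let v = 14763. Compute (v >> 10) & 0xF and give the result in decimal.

v = 0011100110101011
Shift right by 10: 001110
Mask low 4 bits: 1110 = 14

14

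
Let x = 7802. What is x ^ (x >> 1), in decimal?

x = 1111001111010 = 7802
x>>1 = 0111100111101
XOR  = 1000101000111 = 4423
(x ^ (x >> 1) gives the standard binary-reflected Gray code of x.)

4423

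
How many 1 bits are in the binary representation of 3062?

3062 = 101111110110
Count the 1s: 1 + 1 + 1 + 1 + 1 + 1 + 1 + 1 + 1 = 9

9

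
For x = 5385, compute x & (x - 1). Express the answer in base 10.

5384

x = 1010100001001 = 5385
x - 1 = 1010100001000
AND   = 1010100001000 = 5384
(x & (x - 1) clears the lowest set bit of x.)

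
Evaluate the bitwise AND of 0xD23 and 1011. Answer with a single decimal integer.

291

0xD23 = 110100100011
1011 = 001111110011
AND → 000100100011 = 291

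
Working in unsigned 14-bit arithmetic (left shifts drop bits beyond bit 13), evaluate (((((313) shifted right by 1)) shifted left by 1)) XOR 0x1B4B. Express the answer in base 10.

313 = 00000100111001
→ shifted right by 1 → 00000010011100 = 156
→ shifted left by 1 (mod 2^14) → 00000100111000 = 312
0x1B4B = 01101101001011
→ XOR → 01101001110011 = 6771

6771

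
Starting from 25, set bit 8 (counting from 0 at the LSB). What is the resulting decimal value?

x = 0000011001
bit 8 is currently 0; set it via x | (1 << 8) = x | 256
→ 0100011001 = 281

281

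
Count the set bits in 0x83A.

0x83A = 100000111010
Count the 1s: 1 + 1 + 1 + 1 + 1 = 5

5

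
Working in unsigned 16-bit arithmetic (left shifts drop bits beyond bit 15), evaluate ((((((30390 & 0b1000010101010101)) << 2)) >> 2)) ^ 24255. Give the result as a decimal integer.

23211

30390 = 0111011010110110
0b1000010101010101 = 1000010101010101
→ & → 0000010000010100 = 1044
→ << 2 (mod 2^16) → 0001000001010000 = 4176
→ >> 2 → 0000010000010100 = 1044
24255 = 0101111010111111
→ ^ → 0101101010101011 = 23211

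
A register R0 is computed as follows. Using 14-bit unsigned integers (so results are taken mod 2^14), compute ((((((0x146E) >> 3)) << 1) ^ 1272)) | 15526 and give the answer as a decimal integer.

0x146E = 01010001101110
→ >> 3 → 00001010001101 = 653
→ << 1 (mod 2^14) → 00010100011010 = 1306
1272 = 00010011111000
→ ^ → 00000111100010 = 482
15526 = 11110010100110
→ | → 11110111100110 = 15846

15846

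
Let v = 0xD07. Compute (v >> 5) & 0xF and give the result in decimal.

v = 110100000111
Shift right by 5: 1101000
Mask low 4 bits: 1000 = 8

8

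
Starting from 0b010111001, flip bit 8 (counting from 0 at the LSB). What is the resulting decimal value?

x = 010111001
bit 8 is currently 0; toggle it via x ^ (1 << 8) = x ^ 256
→ 110111001 = 441

441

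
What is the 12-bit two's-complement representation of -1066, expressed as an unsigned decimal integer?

1066 in 12 bits: 010000101010
Invert: 101111010101
Add 1:  101111010110 = 3030
(Check: 2^12 - 1066 = 4096 - 1066 = 3030.)

3030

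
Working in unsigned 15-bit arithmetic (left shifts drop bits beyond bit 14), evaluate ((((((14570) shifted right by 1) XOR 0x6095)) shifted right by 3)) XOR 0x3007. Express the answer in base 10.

16283

14570 = 011100011101010
→ shifted right by 1 → 001110001110101 = 7285
0x6095 = 110000010010101
→ XOR → 111110011100000 = 31968
→ shifted right by 3 → 000111110011100 = 3996
0x3007 = 011000000000111
→ XOR → 011111110011011 = 16283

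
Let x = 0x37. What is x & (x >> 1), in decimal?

19

x = 110111 = 55
x>>1 = 011011
AND  = 010011 = 19
(x & (x >> 1) has a 1 wherever x has two consecutive 1 bits.)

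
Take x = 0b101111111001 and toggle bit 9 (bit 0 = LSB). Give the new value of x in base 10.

2553

x = 101111111001
bit 9 is currently 1; toggle it via x ^ (1 << 9) = x ^ 512
→ 100111111001 = 2553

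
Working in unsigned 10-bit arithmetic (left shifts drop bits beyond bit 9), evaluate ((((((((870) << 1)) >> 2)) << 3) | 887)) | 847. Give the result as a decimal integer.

870 = 1101100110
→ << 1 (mod 2^10) → 1011001100 = 716
→ >> 2 → 0010110011 = 179
→ << 3 (mod 2^10) → 0110011000 = 408
887 = 1101110111
→ | → 1111111111 = 1023
847 = 1101001111
→ | → 1111111111 = 1023

1023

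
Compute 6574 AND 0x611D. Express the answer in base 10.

268

6574 = 001100110101110
0x611D = 110000100011101
AND → 000000100001100 = 268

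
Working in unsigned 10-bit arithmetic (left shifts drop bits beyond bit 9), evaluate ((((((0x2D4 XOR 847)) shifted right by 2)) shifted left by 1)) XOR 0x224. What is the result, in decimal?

744

0x2D4 = 1011010100
847 = 1101001111
→ XOR → 0110011011 = 411
→ shifted right by 2 → 0001100110 = 102
→ shifted left by 1 (mod 2^10) → 0011001100 = 204
0x224 = 1000100100
→ XOR → 1011101000 = 744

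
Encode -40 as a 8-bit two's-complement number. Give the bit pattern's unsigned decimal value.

216

40 in 8 bits: 00101000
Invert: 11010111
Add 1:  11011000 = 216
(Check: 2^8 - 40 = 256 - 40 = 216.)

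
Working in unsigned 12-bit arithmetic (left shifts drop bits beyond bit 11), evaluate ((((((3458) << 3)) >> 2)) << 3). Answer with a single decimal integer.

3458 = 110110000010
→ << 3 (mod 2^12) → 110000010000 = 3088
→ >> 2 → 001100000100 = 772
→ << 3 (mod 2^12) → 100000100000 = 2080

2080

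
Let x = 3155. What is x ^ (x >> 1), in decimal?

2682

x = 110001010011 = 3155
x>>1 = 011000101001
XOR  = 101001111010 = 2682
(x ^ (x >> 1) gives the standard binary-reflected Gray code of x.)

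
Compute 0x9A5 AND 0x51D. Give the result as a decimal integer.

261

0x9A5 = 100110100101
0x51D = 010100011101
AND → 000100000101 = 261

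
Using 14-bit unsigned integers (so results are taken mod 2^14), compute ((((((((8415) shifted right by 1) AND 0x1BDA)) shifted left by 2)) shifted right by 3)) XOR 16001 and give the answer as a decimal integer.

8415 = 10000011011111
→ shifted right by 1 → 01000001101111 = 4207
0x1BDA = 01101111011010
→ AND → 01000001001010 = 4170
→ shifted left by 2 (mod 2^14) → 00000100101000 = 296
→ shifted right by 3 → 00000000100101 = 37
16001 = 11111010000001
→ XOR → 11111010100100 = 16036

16036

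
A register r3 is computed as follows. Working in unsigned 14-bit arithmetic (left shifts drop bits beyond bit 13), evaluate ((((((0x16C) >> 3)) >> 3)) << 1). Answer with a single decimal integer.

0x16C = 00000101101100
→ >> 3 → 00000000101101 = 45
→ >> 3 → 00000000000101 = 5
→ << 1 (mod 2^14) → 00000000001010 = 10

10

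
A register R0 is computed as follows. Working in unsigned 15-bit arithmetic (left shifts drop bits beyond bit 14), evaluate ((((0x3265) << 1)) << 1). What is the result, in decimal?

18836

0x3265 = 011001001100101
→ << 1 (mod 2^15) → 110010011001010 = 25802
→ << 1 (mod 2^15) → 100100110010100 = 18836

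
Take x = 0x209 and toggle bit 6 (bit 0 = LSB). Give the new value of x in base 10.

x = 0001000001001
bit 6 is currently 0; toggle it via x ^ (1 << 6) = x ^ 64
→ 0001001001001 = 585

585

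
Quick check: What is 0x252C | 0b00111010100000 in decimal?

0x252C = 10010100101100
b = 00111010100000
 OR → 10111110101100 = 12204

12204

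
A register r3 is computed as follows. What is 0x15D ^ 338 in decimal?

0x15D = 101011101
338 = 101010010
XOR → 000001111 = 15

15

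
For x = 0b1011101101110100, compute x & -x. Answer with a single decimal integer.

x = 1011101101110100 = 47988
-x (two's complement) = …0100010010001100
AND   = 0000000000000100 = 4
(x & -x isolates the lowest set bit of x.)

4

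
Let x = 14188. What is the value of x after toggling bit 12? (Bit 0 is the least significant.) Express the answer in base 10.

10092

x = 11011101101100
bit 12 is currently 1; toggle it via x ^ (1 << 12) = x ^ 4096
→ 10011101101100 = 10092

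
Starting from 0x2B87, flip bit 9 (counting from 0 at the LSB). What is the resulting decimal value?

x = 10101110000111
bit 9 is currently 1; toggle it via x ^ (1 << 9) = x ^ 512
→ 10100110000111 = 10631

10631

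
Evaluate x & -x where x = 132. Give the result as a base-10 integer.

x = 10000100 = 132
-x (two's complement) = …01111100
AND   = 00000100 = 4
(x & -x isolates the lowest set bit of x.)

4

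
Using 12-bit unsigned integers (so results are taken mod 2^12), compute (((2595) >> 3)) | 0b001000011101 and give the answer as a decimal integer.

2595 = 101000100011
→ >> 3 → 000101000100 = 324
0b001000011101 = 001000011101
→ | → 001101011101 = 861

861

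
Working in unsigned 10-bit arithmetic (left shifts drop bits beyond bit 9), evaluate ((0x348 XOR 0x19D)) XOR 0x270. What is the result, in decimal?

0x348 = 1101001000
0x19D = 0110011101
→ XOR → 1011010101 = 725
0x270 = 1001110000
→ XOR → 0010100101 = 165

165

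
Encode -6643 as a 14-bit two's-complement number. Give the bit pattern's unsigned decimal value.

9741

6643 in 14 bits: 01100111110011
Invert: 10011000001100
Add 1:  10011000001101 = 9741
(Check: 2^14 - 6643 = 16384 - 6643 = 9741.)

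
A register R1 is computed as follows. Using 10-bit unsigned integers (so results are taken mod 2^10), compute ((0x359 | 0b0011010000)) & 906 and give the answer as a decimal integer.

904

0x359 = 1101011001
0b0011010000 = 0011010000
→ | → 1111011001 = 985
906 = 1110001010
→ & → 1110001000 = 904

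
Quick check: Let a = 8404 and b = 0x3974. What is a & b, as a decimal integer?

8276

8404 = 10000011010100
0x3974 = 11100101110100
AND → 10000001010100 = 8276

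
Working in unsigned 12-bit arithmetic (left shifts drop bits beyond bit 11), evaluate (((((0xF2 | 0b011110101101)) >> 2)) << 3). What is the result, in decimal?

0xF2 = 000011110010
0b011110101101 = 011110101101
→ | → 011111111111 = 2047
→ >> 2 → 000111111111 = 511
→ << 3 (mod 2^12) → 111111111000 = 4088

4088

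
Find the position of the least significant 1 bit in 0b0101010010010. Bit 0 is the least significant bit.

0b0101010010010 = 101010010010
Trailing zeros: 1, so the lowest set bit is bit 1 (value 2).

1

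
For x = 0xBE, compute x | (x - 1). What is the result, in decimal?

x = 10111110 = 190
x - 1 = 10111101
OR    = 10111111 = 191
(x | (x - 1) sets all bits below the lowest set bit.)

191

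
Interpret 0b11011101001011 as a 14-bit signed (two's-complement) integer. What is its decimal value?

-2229

pattern = 11011101001011 (MSB is 1 ⇒ negative)
Invert: 00100010110100, add 1 → 00100010110101 = 2229, so the value is -2229.
(Equivalently: 14155 - 2^14 = 14155 - 16384 = -2229.)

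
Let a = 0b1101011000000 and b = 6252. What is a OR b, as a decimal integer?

6892

a = 1101011000000
6252 = 1100001101100
 OR → 1101011101100 = 6892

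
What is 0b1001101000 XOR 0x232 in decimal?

a = 1001101000
0x232 = 1000110010
XOR → 0001011010 = 90

90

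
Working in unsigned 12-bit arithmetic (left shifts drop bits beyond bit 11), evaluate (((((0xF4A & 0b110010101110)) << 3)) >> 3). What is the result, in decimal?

10

0xF4A = 111101001010
0b110010101110 = 110010101110
→ & → 110000001010 = 3082
→ << 3 (mod 2^12) → 000001010000 = 80
→ >> 3 → 000000001010 = 10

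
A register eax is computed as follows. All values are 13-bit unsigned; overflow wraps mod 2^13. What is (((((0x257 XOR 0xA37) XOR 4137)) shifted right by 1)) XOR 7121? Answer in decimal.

0x257 = 0001001010111
0xA37 = 0101000110111
→ XOR → 0100001100000 = 2144
4137 = 1000000101001
→ XOR → 1100001001001 = 6217
→ shifted right by 1 → 0110000100100 = 3108
7121 = 1101111010001
→ XOR → 1011111110101 = 6133

6133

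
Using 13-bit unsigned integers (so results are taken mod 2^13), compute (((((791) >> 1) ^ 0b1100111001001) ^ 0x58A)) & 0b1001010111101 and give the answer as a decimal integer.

791 = 0001100010111
→ >> 1 → 0000110001011 = 395
0b1100111001001 = 1100111001001
→ ^ → 1100001000010 = 6210
0x58A = 0010110001010
→ ^ → 1110111001000 = 7624
0b1001010111101 = 1001010111101
→ & → 1000010001000 = 4232

4232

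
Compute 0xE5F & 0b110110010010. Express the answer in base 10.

0xE5F = 111001011111
b = 110110010010
AND → 110000010010 = 3090

3090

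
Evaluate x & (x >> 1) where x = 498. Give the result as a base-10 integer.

x = 111110010 = 498
x>>1 = 011111001
AND  = 011110000 = 240
(x & (x >> 1) has a 1 wherever x has two consecutive 1 bits.)

240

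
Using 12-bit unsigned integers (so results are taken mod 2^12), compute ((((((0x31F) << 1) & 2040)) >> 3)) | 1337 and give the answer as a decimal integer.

1535

0x31F = 001100011111
→ << 1 (mod 2^12) → 011000111110 = 1598
2040 = 011111111000
→ & → 011000111000 = 1592
→ >> 3 → 000011000111 = 199
1337 = 010100111001
→ | → 010111111111 = 1535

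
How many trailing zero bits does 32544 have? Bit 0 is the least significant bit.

5

32544 = 111111100100000
Trailing zeros: 5, so the lowest set bit is bit 5 (value 32).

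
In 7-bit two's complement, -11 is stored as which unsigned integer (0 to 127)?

117

11 in 7 bits: 0001011
Invert: 1110100
Add 1:  1110101 = 117
(Check: 2^7 - 11 = 128 - 11 = 117.)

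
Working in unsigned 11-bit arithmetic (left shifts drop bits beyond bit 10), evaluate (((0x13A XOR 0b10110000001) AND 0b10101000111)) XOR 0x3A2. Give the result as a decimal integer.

1953

0x13A = 00100111010
0b10110000001 = 10110000001
→ XOR → 10010111011 = 1211
0b10101000111 = 10101000111
→ AND → 10000000011 = 1027
0x3A2 = 01110100010
→ XOR → 11110100001 = 1953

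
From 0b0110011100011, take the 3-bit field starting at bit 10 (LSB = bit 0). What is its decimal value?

3

v = 0110011100011
Shift right by 10: 011
Mask low 3 bits: 011 = 3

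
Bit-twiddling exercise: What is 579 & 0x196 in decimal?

2

579 = 1001000011
0x196 = 0110010110
AND → 0000000010 = 2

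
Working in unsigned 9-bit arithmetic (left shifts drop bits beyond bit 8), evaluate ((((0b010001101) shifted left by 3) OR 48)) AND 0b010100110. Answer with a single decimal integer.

32

0b010001101 = 010001101
→ shifted left by 3 (mod 2^9) → 001101000 = 104
48 = 000110000
→ OR → 001111000 = 120
0b010100110 = 010100110
→ AND → 000100000 = 32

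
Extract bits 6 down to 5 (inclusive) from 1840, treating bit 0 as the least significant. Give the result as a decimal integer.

v = 11100110000
Shift right by 5: 111001
Mask low 2 bits: 01 = 1

1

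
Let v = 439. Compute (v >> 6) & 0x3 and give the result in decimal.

v = 0110110111
Shift right by 6: 0110
Mask low 2 bits: 10 = 2

2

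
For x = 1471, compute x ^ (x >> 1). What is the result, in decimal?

x = 10110111111 = 1471
x>>1 = 01011011111
XOR  = 11101100000 = 1888
(x ^ (x >> 1) gives the standard binary-reflected Gray code of x.)

1888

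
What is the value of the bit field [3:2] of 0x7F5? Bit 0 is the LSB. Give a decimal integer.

v = 11111110101
Shift right by 2: 111111101
Mask low 2 bits: 01 = 1

1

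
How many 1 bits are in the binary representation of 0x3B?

5

0x3B = 111011
Count the 1s: 1 + 1 + 1 + 1 + 1 = 5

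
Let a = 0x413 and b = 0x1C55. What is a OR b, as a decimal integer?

0x413 = 0010000010011
0x1C55 = 1110001010101
 OR → 1110001010111 = 7255

7255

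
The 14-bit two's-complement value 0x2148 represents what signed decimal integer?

-7864

pattern = 10000101001000 (MSB is 1 ⇒ negative)
Invert: 01111010110111, add 1 → 01111010111000 = 7864, so the value is -7864.
(Equivalently: 8520 - 2^14 = 8520 - 16384 = -7864.)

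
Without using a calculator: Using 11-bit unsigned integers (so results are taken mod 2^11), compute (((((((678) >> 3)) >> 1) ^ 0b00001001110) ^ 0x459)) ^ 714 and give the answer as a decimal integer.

1783

678 = 01010100110
→ >> 3 → 00001010100 = 84
→ >> 1 → 00000101010 = 42
0b00001001110 = 00001001110
→ ^ → 00001100100 = 100
0x459 = 10001011001
→ ^ → 10000111101 = 1085
714 = 01011001010
→ ^ → 11011110111 = 1783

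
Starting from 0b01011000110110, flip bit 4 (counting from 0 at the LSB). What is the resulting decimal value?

x = 01011000110110
bit 4 is currently 1; toggle it via x ^ (1 << 4) = x ^ 16
→ 01011000100110 = 5670

5670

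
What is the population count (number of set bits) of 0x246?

0x246 = 1001000110
Count the 1s: 1 + 1 + 1 + 1 = 4

4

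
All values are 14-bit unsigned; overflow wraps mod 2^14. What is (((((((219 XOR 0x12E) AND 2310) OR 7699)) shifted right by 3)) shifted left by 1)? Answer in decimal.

219 = 00000011011011
0x12E = 00000100101110
→ XOR → 00000111110101 = 501
2310 = 00100100000110
→ AND → 00000100000100 = 260
7699 = 01111000010011
→ OR → 01111100010111 = 7959
→ shifted right by 3 → 00001111100010 = 994
→ shifted left by 1 (mod 2^14) → 00011111000100 = 1988

1988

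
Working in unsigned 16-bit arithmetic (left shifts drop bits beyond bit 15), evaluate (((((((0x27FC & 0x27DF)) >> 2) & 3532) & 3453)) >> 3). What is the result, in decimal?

296

0x27FC = 0010011111111100
0x27DF = 0010011111011111
→ & → 0010011111011100 = 10204
→ >> 2 → 0000100111110111 = 2551
3532 = 0000110111001100
→ & → 0000100111000100 = 2500
3453 = 0000110101111101
→ & → 0000100101000100 = 2372
→ >> 3 → 0000000100101000 = 296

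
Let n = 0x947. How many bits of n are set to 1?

0x947 = 100101000111
Count the 1s: 1 + 1 + 1 + 1 + 1 + 1 = 6

6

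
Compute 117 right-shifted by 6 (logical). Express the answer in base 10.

117 = 1110101
shift right by 6 → 0000001 = 1
(equivalently, floor(117 / 64))

1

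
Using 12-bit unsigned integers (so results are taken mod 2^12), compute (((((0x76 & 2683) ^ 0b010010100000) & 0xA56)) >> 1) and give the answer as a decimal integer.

0x76 = 000001110110
2683 = 101001111011
→ & → 000001110010 = 114
0b010010100000 = 010010100000
→ ^ → 010011010010 = 1234
0xA56 = 101001010110
→ & → 000001010010 = 82
→ >> 1 → 000000101001 = 41

41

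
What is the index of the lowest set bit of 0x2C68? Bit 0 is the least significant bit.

3

0x2C68 = 10110001101000
Trailing zeros: 3, so the lowest set bit is bit 3 (value 8).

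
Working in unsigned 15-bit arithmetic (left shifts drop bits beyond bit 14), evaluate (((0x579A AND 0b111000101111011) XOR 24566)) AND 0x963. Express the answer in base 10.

2144

0x579A = 101011110011010
0b111000101111011 = 111000101111011
→ AND → 101000100011010 = 20762
24566 = 101111111110110
→ XOR → 000111011101100 = 3820
0x963 = 000100101100011
→ AND → 000100001100000 = 2144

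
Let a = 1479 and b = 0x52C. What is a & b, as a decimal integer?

1284

1479 = 10111000111
0x52C = 10100101100
AND → 10100000100 = 1284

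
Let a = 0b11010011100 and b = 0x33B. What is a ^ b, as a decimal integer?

a = 11010011100
0x33B = 01100111011
XOR → 10110100111 = 1447

1447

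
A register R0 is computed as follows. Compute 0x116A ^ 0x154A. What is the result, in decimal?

0x116A = 1000101101010
0x154A = 1010101001010
XOR → 0010000100000 = 1056

1056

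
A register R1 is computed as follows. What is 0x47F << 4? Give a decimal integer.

0x47F = 000010001111111
shift left by 4 → 100011111110000 = 18416
(equivalently, 1151 × 2^4 = 1151 × 16)

18416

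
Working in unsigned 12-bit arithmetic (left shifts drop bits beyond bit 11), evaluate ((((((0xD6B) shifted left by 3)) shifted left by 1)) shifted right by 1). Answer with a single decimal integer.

856

0xD6B = 110101101011
→ shifted left by 3 (mod 2^12) → 101101011000 = 2904
→ shifted left by 1 (mod 2^12) → 011010110000 = 1712
→ shifted right by 1 → 001101011000 = 856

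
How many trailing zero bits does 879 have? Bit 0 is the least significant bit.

0

879 = 1101101111
Trailing zeros: 0, so the lowest set bit is bit 0 (value 1).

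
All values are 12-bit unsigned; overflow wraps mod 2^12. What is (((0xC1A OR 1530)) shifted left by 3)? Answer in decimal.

4048

0xC1A = 110000011010
1530 = 010111111010
→ OR → 110111111010 = 3578
→ shifted left by 3 (mod 2^12) → 111111010000 = 4048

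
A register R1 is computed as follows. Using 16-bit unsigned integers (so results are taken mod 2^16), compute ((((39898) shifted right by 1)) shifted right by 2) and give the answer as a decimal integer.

39898 = 1001101111011010
→ shifted right by 1 → 0100110111101101 = 19949
→ shifted right by 2 → 0001001101111011 = 4987

4987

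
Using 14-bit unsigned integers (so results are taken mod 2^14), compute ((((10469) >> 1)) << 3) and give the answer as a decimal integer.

9104

10469 = 10100011100101
→ >> 1 → 01010001110010 = 5234
→ << 3 (mod 2^14) → 10001110010000 = 9104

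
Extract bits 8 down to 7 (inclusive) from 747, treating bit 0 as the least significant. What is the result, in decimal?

v = 1011101011
Shift right by 7: 101
Mask low 2 bits: 01 = 1

1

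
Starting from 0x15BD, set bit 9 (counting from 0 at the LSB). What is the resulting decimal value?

x = 1010110111101
bit 9 is currently 0; set it via x | (1 << 9) = x | 512
→ 1011110111101 = 6077

6077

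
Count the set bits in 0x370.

5

0x370 = 1101110000
Count the 1s: 1 + 1 + 1 + 1 + 1 = 5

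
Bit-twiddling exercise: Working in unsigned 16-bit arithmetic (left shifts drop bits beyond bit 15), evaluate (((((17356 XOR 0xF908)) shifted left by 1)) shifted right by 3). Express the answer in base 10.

17356 = 0100001111001100
0xF908 = 1111100100001000
→ XOR → 1011101011000100 = 47812
→ shifted left by 1 (mod 2^16) → 0111010110001000 = 30088
→ shifted right by 3 → 0000111010110001 = 3761

3761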